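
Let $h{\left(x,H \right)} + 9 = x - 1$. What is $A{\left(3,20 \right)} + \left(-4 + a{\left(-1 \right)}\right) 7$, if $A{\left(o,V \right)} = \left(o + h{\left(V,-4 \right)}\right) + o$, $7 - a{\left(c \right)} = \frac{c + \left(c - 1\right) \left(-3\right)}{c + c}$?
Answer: $\frac{109}{2} \approx 54.5$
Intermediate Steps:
$h{\left(x,H \right)} = -10 + x$ ($h{\left(x,H \right)} = -9 + \left(x - 1\right) = -9 + \left(-1 + x\right) = -10 + x$)
$a{\left(c \right)} = 7 - \frac{3 - 2 c}{2 c}$ ($a{\left(c \right)} = 7 - \frac{c + \left(c - 1\right) \left(-3\right)}{c + c} = 7 - \frac{c + \left(-1 + c\right) \left(-3\right)}{2 c} = 7 - \left(c - \left(-3 + 3 c\right)\right) \frac{1}{2 c} = 7 - \left(3 - 2 c\right) \frac{1}{2 c} = 7 - \frac{3 - 2 c}{2 c}$)
$A{\left(o,V \right)} = -10 + V + 2 o$ ($A{\left(o,V \right)} = \left(o + \left(-10 + V\right)\right) + o = \left(-10 + V + o\right) + o = -10 + V + 2 o$)
$A{\left(3,20 \right)} + \left(-4 + a{\left(-1 \right)}\right) 7 = \left(-10 + 20 + 2 \cdot 3\right) + \left(-4 + \left(8 - \frac{3}{2 \left(-1\right)}\right)\right) 7 = \left(-10 + 20 + 6\right) + \left(-4 + \left(8 - - \frac{3}{2}\right)\right) 7 = 16 + \left(-4 + \left(8 + \frac{3}{2}\right)\right) 7 = 16 + \left(-4 + \frac{19}{2}\right) 7 = 16 + \frac{11}{2} \cdot 7 = 16 + \frac{77}{2} = \frac{109}{2}$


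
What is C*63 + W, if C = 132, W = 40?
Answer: 8356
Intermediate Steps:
C*63 + W = 132*63 + 40 = 8316 + 40 = 8356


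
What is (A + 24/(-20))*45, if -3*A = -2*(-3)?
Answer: -144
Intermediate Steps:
A = -2 (A = -(-2)*(-3)/3 = -1/3*6 = -2)
(A + 24/(-20))*45 = (-2 + 24/(-20))*45 = (-2 + 24*(-1/20))*45 = (-2 - 6/5)*45 = -16/5*45 = -144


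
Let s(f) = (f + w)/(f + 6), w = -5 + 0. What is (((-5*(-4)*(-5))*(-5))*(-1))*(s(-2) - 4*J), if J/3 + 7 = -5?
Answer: -71125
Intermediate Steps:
w = -5
J = -36 (J = -21 + 3*(-5) = -21 - 15 = -36)
s(f) = (-5 + f)/(6 + f) (s(f) = (f - 5)/(f + 6) = (-5 + f)/(6 + f))
(((-5*(-4)*(-5))*(-5))*(-1))*(s(-2) - 4*J) = (((-5*(-4)*(-5))*(-5))*(-1))*((-5 - 2)/(6 - 2) - 4*(-36)) = (((20*(-5))*(-5))*(-1))*(-7/4 + 144) = (-100*(-5)*(-1))*((¼)*(-7) + 144) = (500*(-1))*(-7/4 + 144) = -500*569/4 = -71125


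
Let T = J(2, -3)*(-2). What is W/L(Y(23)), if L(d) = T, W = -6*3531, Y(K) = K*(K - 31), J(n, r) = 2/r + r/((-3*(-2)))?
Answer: -63558/7 ≈ -9079.7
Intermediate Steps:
J(n, r) = 2/r + r/6
Y(K) = K*(-31 + K)
W = -21186
T = 7/3 (T = (2/(-3) + (⅙)*(-3))*(-2) = (2*(-⅓) - ½)*(-2) = (-⅔ - ½)*(-2) = -7/6*(-2) = 7/3 ≈ 2.3333)
L(d) = 7/3
W/L(Y(23)) = -21186/7/3 = -21186*3/7 = -63558/7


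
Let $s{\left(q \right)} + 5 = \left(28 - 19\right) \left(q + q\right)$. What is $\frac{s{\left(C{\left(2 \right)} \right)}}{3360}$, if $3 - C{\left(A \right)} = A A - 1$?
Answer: $- \frac{1}{672} \approx -0.0014881$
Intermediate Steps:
$C{\left(A \right)} = 4 - A^{2}$ ($C{\left(A \right)} = 3 - \left(A A - 1\right) = 3 - \left(A^{2} - 1\right) = 3 - \left(-1 + A^{2}\right) = 4 - A^{2}$)
$s{\left(q \right)} = -5 + 18 q$ ($s{\left(q \right)} = -5 + \left(28 - 19\right) \left(q + q\right) = -5 + 9 \cdot 2 q = -5 + 18 q$)
$\frac{s{\left(C{\left(2 \right)} \right)}}{3360} = \frac{-5 + 18 \left(4 - 2^{2}\right)}{3360} = \left(-5 + 18 \left(4 - 4\right)\right) \frac{1}{3360} = \left(-5 + 18 \cdot 0\right) \frac{1}{3360} = \left(-5 + 0\right) \frac{1}{3360} = \left(-5\right) \frac{1}{3360} = - \frac{1}{672}$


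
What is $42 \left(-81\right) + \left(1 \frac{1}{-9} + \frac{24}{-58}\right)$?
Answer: $- \frac{888059}{261} \approx -3402.5$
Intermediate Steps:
$42 \left(-81\right) + \left(1 \frac{1}{-9} + \frac{24}{-58}\right) = -3402 + \left(1 \left(- \frac{1}{9}\right) + 24 \left(- \frac{1}{58}\right)\right) = -3402 - \frac{137}{261} = - \frac{888059}{261}$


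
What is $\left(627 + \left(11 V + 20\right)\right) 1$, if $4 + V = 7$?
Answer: $680$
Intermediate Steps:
$V = 3$ ($V = -4 + 7 = 3$)
$\left(627 + \left(11 V + 20\right)\right) 1 = \left(627 + \left(11 \cdot 3 + 20\right)\right) 1 = \left(627 + \left(33 + 20\right)\right) 1 = \left(627 + 53\right) 1 = 680 \cdot 1 = 680$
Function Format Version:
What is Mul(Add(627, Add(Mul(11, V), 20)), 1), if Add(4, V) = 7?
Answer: 680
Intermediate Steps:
V = 3 (V = Add(-4, 7) = 3)
Mul(Add(627, Add(Mul(11, V), 20)), 1) = Mul(Add(627, Add(Mul(11, 3), 20)), 1) = Mul(Add(627, Add(33, 20)), 1) = Mul(Add(627, 53), 1) = Mul(680, 1) = 680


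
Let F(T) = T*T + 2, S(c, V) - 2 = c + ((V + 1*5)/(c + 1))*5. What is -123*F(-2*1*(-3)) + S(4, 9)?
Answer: -4654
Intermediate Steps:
S(c, V) = 2 + c + 5*(5 + V)/(1 + c) (S(c, V) = 2 + (c + ((V + 1*5)/(c + 1))*5) = 2 + (c + ((V + 5)/(1 + c))*5) = 2 + (c + ((5 + V)/(1 + c))*5) = 2 + (c + 5*(5 + V)/(1 + c)) = 2 + c + 5*(5 + V)/(1 + c))
F(T) = 2 + T² (F(T) = T² + 2 = 2 + T²)
-123*F(-2*1*(-3)) + S(4, 9) = -123*(2 + (-2*1*(-3))²) + (27 + 4² + 3*4 + 5*9)/(1 + 4) = -123*(2 + (-2*(-3))²) + (27 + 16 + 12 + 45)/5 = -123*(2 + 6²) + (⅕)*100 = -123*(2 + 36) + 20 = -123*38 + 20 = -4674 + 20 = -4654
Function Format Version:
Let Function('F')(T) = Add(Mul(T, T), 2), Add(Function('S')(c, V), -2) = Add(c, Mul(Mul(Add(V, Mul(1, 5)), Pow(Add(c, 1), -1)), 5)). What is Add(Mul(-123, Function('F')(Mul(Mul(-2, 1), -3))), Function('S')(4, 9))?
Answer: -4654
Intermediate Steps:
Function('S')(c, V) = Add(2, c, Mul(5, Pow(Add(1, c), -1), Add(5, V))) (Function('S')(c, V) = Add(2, Add(c, Mul(Mul(Add(V, Mul(1, 5)), Pow(Add(c, 1), -1)), 5))) = Add(2, Add(c, Mul(Mul(Add(V, 5), Pow(Add(1, c), -1)), 5))) = Add(2, Add(c, Mul(Mul(Add(5, V), Pow(Add(1, c), -1)), 5))) = Add(2, Add(c, Mul(Mul(Pow(Add(1, c), -1), Add(5, V)), 5))) = Add(2, Add(c, Mul(5, Pow(Add(1, c), -1), Add(5, V)))) = Add(2, c, Mul(5, Pow(Add(1, c), -1), Add(5, V))))
Function('F')(T) = Add(2, Pow(T, 2)) (Function('F')(T) = Add(Pow(T, 2), 2) = Add(2, Pow(T, 2)))
Add(Mul(-123, Function('F')(Mul(Mul(-2, 1), -3))), Function('S')(4, 9)) = Add(Mul(-123, Add(2, Pow(Mul(Mul(-2, 1), -3), 2))), Mul(Pow(Add(1, 4), -1), Add(27, Pow(4, 2), Mul(3, 4), Mul(5, 9)))) = Add(Mul(-123, Add(2, Pow(Mul(-2, -3), 2))), Mul(Pow(5, -1), Add(27, 16, 12, 45))) = Add(Mul(-123, Add(2, Pow(6, 2))), Mul(Rational(1, 5), 100)) = Add(Mul(-123, Add(2, 36)), 20) = Add(Mul(-123, 38), 20) = Add(-4674, 20) = -4654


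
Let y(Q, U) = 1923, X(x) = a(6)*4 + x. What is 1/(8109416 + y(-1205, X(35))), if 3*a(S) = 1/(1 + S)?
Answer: 1/8111339 ≈ 1.2328e-7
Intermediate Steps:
a(S) = 1/(3*(1 + S))
X(x) = 4/21 + x (X(x) = (1/(3*(1 + 6)))*4 + x = ((⅓)/7)*4 + x = ((⅓)*(⅐))*4 + x = (1/21)*4 + x = 4/21 + x)
1/(8109416 + y(-1205, X(35))) = 1/(8109416 + 1923) = 1/8111339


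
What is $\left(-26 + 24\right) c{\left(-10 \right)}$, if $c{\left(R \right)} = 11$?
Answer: $-22$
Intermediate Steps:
$\left(-26 + 24\right) c{\left(-10 \right)} = \left(-26 + 24\right) 11 = \left(-2\right) 11 = -22$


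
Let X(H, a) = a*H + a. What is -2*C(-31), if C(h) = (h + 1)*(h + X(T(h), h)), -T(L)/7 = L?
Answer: -407340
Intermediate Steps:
T(L) = -7*L
X(H, a) = a + H*a (X(H, a) = H*a + a = a + H*a)
C(h) = (1 + h)*(h + h*(1 - 7*h)) (C(h) = (h + 1)*(h + h*(1 - 7*h)) = (1 + h)*(h + h*(1 - 7*h)))
-2*C(-31) = -(-62)*(2 - 7*(-31)² - 5*(-31)) = -(-62)*(2 - 7*961 + 155) = -(-62)*(2 - 6727 + 155) = -(-62)*(-6570) = -2*203670 = -407340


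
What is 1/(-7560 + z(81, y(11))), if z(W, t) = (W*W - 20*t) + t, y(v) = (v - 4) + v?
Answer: -1/1341 ≈ -0.00074571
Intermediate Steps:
y(v) = -4 + 2*v (y(v) = (-4 + v) + v = -4 + 2*v)
z(W, t) = W² - 19*t (z(W, t) = (W² - 20*t) + t = W² - 19*t)
1/(-7560 + z(81, y(11))) = 1/(-7560 + (81² - 19*(-4 + 2*11))) = 1/(-7560 + (6561 - 19*(-4 + 22))) = 1/(-7560 + (6561 - 19*18)) = 1/(-7560 + (6561 - 342)) = 1/(-7560 + 6219) = 1/(-1341) = -1/1341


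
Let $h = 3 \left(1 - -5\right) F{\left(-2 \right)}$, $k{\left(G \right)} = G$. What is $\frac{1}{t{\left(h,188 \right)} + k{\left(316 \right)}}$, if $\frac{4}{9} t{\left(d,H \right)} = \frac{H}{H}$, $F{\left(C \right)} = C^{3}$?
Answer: $\frac{4}{1273} \approx 0.0031422$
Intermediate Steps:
$h = -144$ ($h = 3 \left(1 - -5\right) \left(-2\right)^{3} = 3 \left(1 + 5\right) \left(-8\right) = 3 \cdot 6 \left(-8\right) = 18 \left(-8\right) = -144$)
$t{\left(d,H \right)} = \frac{9}{4}$ ($t{\left(d,H \right)} = \frac{9 \frac{H}{H}}{4} = \frac{9}{4} \cdot 1 = \frac{9}{4}$)
$\frac{1}{t{\left(h,188 \right)} + k{\left(316 \right)}} = \frac{1}{\frac{9}{4} + 316} = \frac{1}{\frac{1273}{4}} = \frac{4}{1273}$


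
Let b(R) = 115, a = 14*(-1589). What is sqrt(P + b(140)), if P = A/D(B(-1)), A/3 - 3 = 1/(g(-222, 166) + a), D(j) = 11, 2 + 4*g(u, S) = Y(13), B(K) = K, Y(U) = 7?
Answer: sqrt(916962843826)/88979 ≈ 10.762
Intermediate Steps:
a = -22246
g(u, S) = 5/4 (g(u, S) = -1/2 + (1/4)*7 = -1/2 + 7/4 = 5/4)
A = 800799/88979 (A = 9 + 3/(5/4 - 22246) = 9 + 3/(-88979/4) = 9 + 3*(-4/88979) = 9 - 12/88979 = 800799/88979 ≈ 8.9999)
P = 800799/978769 (P = (800799/88979)/11 = (800799/88979)*(1/11) = 800799/978769 ≈ 0.81817)
sqrt(P + b(140)) = sqrt(800799/978769 + 115) = sqrt(113359234/978769) = sqrt(916962843826)/88979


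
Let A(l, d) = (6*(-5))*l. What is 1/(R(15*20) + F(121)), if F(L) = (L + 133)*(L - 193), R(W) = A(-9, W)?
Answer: -1/18018 ≈ -5.5500e-5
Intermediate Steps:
A(l, d) = -30*l
R(W) = 270 (R(W) = -30*(-9) = 270)
F(L) = (-193 + L)*(133 + L) (F(L) = (133 + L)*(-193 + L) = (-193 + L)*(133 + L))
1/(R(15*20) + F(121)) = 1/(270 + (-25669 + 121² - 60*121)) = 1/(270 + (-25669 + 14641 - 7260)) = 1/(270 - 18288) = 1/(-18018) = -1/18018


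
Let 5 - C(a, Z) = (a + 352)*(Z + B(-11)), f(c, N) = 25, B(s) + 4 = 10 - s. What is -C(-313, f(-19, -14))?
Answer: 1633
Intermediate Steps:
B(s) = 6 - s (B(s) = -4 + (10 - s) = 6 - s)
C(a, Z) = 5 - (17 + Z)*(352 + a) (C(a, Z) = 5 - (a + 352)*(Z + (6 - 1*(-11))) = 5 - (352 + a)*(Z + (6 + 11)) = 5 - (352 + a)*(Z + 17) = 5 - (352 + a)*(17 + Z) = 5 - (17 + Z)*(352 + a))
-C(-313, f(-19, -14)) = -(-5979 - 352*25 - 17*(-313) - 1*25*(-313)) = -(-5979 - 8800 + 5321 + 7825) = -1*(-1633) = 1633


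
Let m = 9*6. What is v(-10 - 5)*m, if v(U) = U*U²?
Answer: -182250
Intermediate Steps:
v(U) = U³
m = 54
v(-10 - 5)*m = (-10 - 5)³*54 = (-15)³*54 = -3375*54 = -182250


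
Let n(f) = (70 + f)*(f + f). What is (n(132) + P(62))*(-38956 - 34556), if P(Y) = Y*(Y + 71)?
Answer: -4526427888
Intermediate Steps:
n(f) = 2*f*(70 + f) (n(f) = (70 + f)*(2*f) = 2*f*(70 + f))
P(Y) = Y*(71 + Y)
(n(132) + P(62))*(-38956 - 34556) = (2*132*(70 + 132) + 62*(71 + 62))*(-38956 - 34556) = (2*132*202 + 62*133)*(-73512) = (53328 + 8246)*(-73512) = 61574*(-73512) = -4526427888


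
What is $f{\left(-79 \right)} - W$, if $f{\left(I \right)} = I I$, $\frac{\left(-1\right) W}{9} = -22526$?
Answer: $-196493$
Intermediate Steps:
$W = 202734$ ($W = \left(-9\right) \left(-22526\right) = 202734$)
$f{\left(I \right)} = I^{2}$
$f{\left(-79 \right)} - W = \left(-79\right)^{2} - 202734 = 6241 - 202734 = -196493$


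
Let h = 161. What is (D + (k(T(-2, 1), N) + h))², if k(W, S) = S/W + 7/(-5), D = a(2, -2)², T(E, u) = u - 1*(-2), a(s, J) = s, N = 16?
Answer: 6421156/225 ≈ 28538.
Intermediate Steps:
T(E, u) = 2 + u (T(E, u) = u + 2 = 2 + u)
D = 4 (D = 2² = 4)
k(W, S) = -7/5 + S/W (k(W, S) = S/W + 7*(-⅕) = S/W - 7/5 = -7/5 + S/W)
(D + (k(T(-2, 1), N) + h))² = (4 + ((-7/5 + 16/(2 + 1)) + 161))² = (4 + ((-7/5 + 16/3) + 161))² = (4 + (59/15 + 161))² = (4 + 2474/15)² = (2534/15)² = 6421156/225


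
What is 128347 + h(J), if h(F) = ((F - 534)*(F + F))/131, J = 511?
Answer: 16789951/131 ≈ 1.2817e+5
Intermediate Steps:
h(F) = 2*F*(-534 + F)/131 (h(F) = ((-534 + F)*(2*F))*(1/131) = (2*F*(-534 + F))*(1/131) = 2*F*(-534 + F)/131)
128347 + h(J) = 128347 + (2/131)*511*(-534 + 511) = 128347 + (2/131)*511*(-23) = 128347 - 23506/131 = 16789951/131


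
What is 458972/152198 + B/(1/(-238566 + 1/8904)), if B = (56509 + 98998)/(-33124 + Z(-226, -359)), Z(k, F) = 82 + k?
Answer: 25137597461865960151/22541914280928 ≈ 1.1152e+6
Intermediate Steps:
B = -155507/33268 (B = (56509 + 98998)/(-33124 + (82 - 226)) = 155507/(-33124 - 144) = 155507/(-33268) = 155507*(-1/33268) = -155507/33268 ≈ -4.6744)
458972/152198 + B/(1/(-238566 + 1/8904)) = 458972/152198 - 155507/(33268*(1/(-238566 + 1/8904))) = 458972*(1/152198) - 155507/(33268*(1/(-238566 + 1/8904))) = 229486/76099 - 155507/(33268*(1/(-2124191663/8904))) = 229486/76099 - 155507/(33268*(-8904/2124191663)) = 229486/76099 - 155507/33268*(-2124191663/8904) = 229486/76099 + 330326672938141/296218272 = 25137597461865960151/22541914280928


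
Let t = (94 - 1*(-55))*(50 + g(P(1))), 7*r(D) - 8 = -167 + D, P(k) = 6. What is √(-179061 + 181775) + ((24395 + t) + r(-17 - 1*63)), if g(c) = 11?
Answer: 234149/7 + √2714 ≈ 33502.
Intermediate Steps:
r(D) = -159/7 + D/7 (r(D) = 8/7 + (-167 + D)/7 = 8/7 + (-167/7 + D/7) = -159/7 + D/7)
t = 9089 (t = (94 - 1*(-55))*(50 + 11) = (94 + 55)*61 = 149*61 = 9089)
√(-179061 + 181775) + ((24395 + t) + r(-17 - 1*63)) = √(-179061 + 181775) + ((24395 + 9089) + (-159/7 + (-17 - 1*63)/7)) = √2714 + (33484 + (-159/7 + (-17 - 63)/7)) = √2714 + (33484 + (-159/7 + (⅐)*(-80))) = √2714 + (33484 + (-159/7 - 80/7)) = √2714 + (33484 - 239/7) = √2714 + 234149/7 = 234149/7 + √2714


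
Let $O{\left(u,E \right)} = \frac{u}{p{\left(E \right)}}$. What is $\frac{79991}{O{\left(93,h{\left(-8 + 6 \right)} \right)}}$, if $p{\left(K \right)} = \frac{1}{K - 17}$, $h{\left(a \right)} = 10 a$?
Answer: $- \frac{79991}{3441} \approx -23.246$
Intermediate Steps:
$p{\left(K \right)} = \frac{1}{-17 + K}$
$O{\left(u,E \right)} = u \left(-17 + E\right)$ ($O{\left(u,E \right)} = \frac{u}{\frac{1}{-17 + E}} = u \left(-17 + E\right)$)
$\frac{79991}{O{\left(93,h{\left(-8 + 6 \right)} \right)}} = \frac{79991}{93 \left(-17 + 10 \left(-8 + 6\right)\right)} = \frac{79991}{93 \left(-17 + 10 \left(-2\right)\right)} = \frac{79991}{93 \left(-17 - 20\right)} = \frac{79991}{93 \left(-37\right)} = \frac{79991}{-3441} = 79991 \left(- \frac{1}{3441}\right) = - \frac{79991}{3441}$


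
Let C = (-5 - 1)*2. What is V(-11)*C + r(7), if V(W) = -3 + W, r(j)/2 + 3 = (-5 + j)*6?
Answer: 186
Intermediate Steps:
C = -12 (C = -6*2 = -12)
r(j) = -66 + 12*j (r(j) = -6 + 2*((-5 + j)*6) = -6 + 2*(-30 + 6*j) = -6 + (-60 + 12*j) = -66 + 12*j)
V(-11)*C + r(7) = (-3 - 11)*(-12) + (-66 + 12*7) = -14*(-12) + (-66 + 84) = 168 + 18 = 186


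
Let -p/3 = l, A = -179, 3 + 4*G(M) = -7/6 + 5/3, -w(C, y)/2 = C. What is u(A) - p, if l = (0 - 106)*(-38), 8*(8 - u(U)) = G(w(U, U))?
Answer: 773893/64 ≈ 12092.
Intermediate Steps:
w(C, y) = -2*C
G(M) = -5/8 (G(M) = -¾ + (-7/6 + 5/3)/4 = -¾ + (¼)*(½) = -¾ + ⅛ = -5/8)
u(U) = 517/64 (u(U) = 8 - ⅛*(-5/8) = 8 + 5/64 = 517/64)
l = 4028 (l = -106*(-38) = 4028)
p = -12084 (p = -3*4028 = -12084)
u(A) - p = 517/64 - 1*(-12084) = 517/64 + 12084 = 773893/64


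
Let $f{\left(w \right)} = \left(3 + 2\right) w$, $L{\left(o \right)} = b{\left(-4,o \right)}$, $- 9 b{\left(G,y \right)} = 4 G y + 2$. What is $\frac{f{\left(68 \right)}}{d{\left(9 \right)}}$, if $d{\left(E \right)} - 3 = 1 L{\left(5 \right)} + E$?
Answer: $\frac{510}{31} \approx 16.452$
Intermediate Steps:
$b{\left(G,y \right)} = - \frac{2}{9} - \frac{4 G y}{9}$ ($b{\left(G,y \right)} = - \frac{4 G y + 2}{9} = - \frac{2 + 4 G y}{9} = - \frac{2}{9} - \frac{4 G y}{9}$)
$L{\left(o \right)} = - \frac{2}{9} + \frac{16 o}{9}$ ($L{\left(o \right)} = - \frac{2}{9} - - \frac{16 o}{9} = - \frac{2}{9} + \frac{16 o}{9}$)
$f{\left(w \right)} = 5 w$
$d{\left(E \right)} = \frac{35}{3} + E$ ($d{\left(E \right)} = 3 + \left(1 \left(- \frac{2}{9} + \frac{16}{9} \cdot 5\right) + E\right) = 3 + \left(1 \left(- \frac{2}{9} + \frac{80}{9}\right) + E\right) = 3 + \left(1 \cdot \frac{26}{3} + E\right) = 3 + \left(\frac{26}{3} + E\right) = \frac{35}{3} + E$)
$\frac{f{\left(68 \right)}}{d{\left(9 \right)}} = \frac{5 \cdot 68}{\frac{35}{3} + 9} = \frac{340}{\frac{62}{3}} = 340 \cdot \frac{3}{62} = \frac{510}{31}$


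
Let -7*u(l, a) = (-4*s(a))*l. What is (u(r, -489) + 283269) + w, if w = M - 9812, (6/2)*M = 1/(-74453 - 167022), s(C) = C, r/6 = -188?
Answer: 2985041748968/5070975 ≈ 5.8865e+5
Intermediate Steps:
r = -1128 (r = 6*(-188) = -1128)
M = -1/724425 (M = 1/(3*(-74453 - 167022)) = (1/3)/(-241475) = (1/3)*(-1/241475) = -1/724425 ≈ -1.3804e-6)
u(l, a) = 4*a*l/7 (u(l, a) = -(-4*a)*l/7 = -(-4)*a*l/7 = 4*a*l/7)
w = -7108058101/724425 (w = -1/724425 - 9812 = -7108058101/724425 ≈ -9812.0)
(u(r, -489) + 283269) + w = ((4/7)*(-489)*(-1128) + 283269) - 7108058101/724425 = (2206368/7 + 283269) - 7108058101/724425 = 4189251/7 - 7108058101/724425 = 2985041748968/5070975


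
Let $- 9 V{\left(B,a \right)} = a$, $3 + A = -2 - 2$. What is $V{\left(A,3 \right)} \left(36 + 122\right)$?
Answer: $- \frac{158}{3} \approx -52.667$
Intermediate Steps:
$A = -7$ ($A = -3 - 4 = -7$)
$V{\left(B,a \right)} = - \frac{a}{9}$
$V{\left(A,3 \right)} \left(36 + 122\right) = \left(- \frac{1}{9}\right) 3 \left(36 + 122\right) = \left(- \frac{1}{3}\right) 158 = - \frac{158}{3}$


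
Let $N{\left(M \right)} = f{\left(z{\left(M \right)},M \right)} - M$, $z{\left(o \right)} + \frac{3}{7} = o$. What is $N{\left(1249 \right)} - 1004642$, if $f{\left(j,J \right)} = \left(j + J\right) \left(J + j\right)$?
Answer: $\frac{256366630}{49} \approx 5.232 \cdot 10^{6}$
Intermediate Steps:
$z{\left(o \right)} = - \frac{3}{7} + o$
$f{\left(j,J \right)} = \left(J + j\right)^{2}$ ($f{\left(j,J \right)} = \left(J + j\right) \left(J + j\right) = \left(J + j\right)^{2}$)
$N{\left(M \right)} = \left(- \frac{3}{7} + 2 M\right)^{2} - M$ ($N{\left(M \right)} = \left(M + \left(- \frac{3}{7} + M\right)\right)^{2} - M = \left(- \frac{3}{7} + 2 M\right)^{2} - M$)
$N{\left(1249 \right)} - 1004642 = \left(\left(-1\right) 1249 + \frac{\left(-3 + 14 \cdot 1249\right)^{2}}{49}\right) - 1004642 = \left(-1249 + \frac{\left(-3 + 17486\right)^{2}}{49}\right) - 1004642 = \left(-1249 + \frac{17483^{2}}{49}\right) - 1004642 = \left(-1249 + \frac{1}{49} \cdot 305655289\right) - 1004642 = \left(-1249 + \frac{305655289}{49}\right) - 1004642 = \frac{305594088}{49} - 1004642 = \frac{256366630}{49}$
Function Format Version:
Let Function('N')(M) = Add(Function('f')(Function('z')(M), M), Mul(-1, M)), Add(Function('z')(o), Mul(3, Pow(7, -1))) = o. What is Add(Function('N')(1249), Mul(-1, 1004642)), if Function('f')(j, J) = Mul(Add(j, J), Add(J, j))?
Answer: Rational(256366630, 49) ≈ 5.2320e+6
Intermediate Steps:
Function('z')(o) = Add(Rational(-3, 7), o)
Function('f')(j, J) = Pow(Add(J, j), 2) (Function('f')(j, J) = Mul(Add(J, j), Add(J, j)) = Pow(Add(J, j), 2))
Function('N')(M) = Add(Pow(Add(Rational(-3, 7), Mul(2, M)), 2), Mul(-1, M)) (Function('N')(M) = Add(Pow(Add(M, Add(Rational(-3, 7), M)), 2), Mul(-1, M)) = Add(Pow(Add(Rational(-3, 7), Mul(2, M)), 2), Mul(-1, M)))
Add(Function('N')(1249), Mul(-1, 1004642)) = Add(Add(Mul(-1, 1249), Mul(Rational(1, 49), Pow(Add(-3, Mul(14, 1249)), 2))), Mul(-1, 1004642)) = Add(Add(-1249, Mul(Rational(1, 49), Pow(Add(-3, 17486), 2))), -1004642) = Add(Add(-1249, Mul(Rational(1, 49), Pow(17483, 2))), -1004642) = Add(Add(-1249, Mul(Rational(1, 49), 305655289)), -1004642) = Add(Add(-1249, Rational(305655289, 49)), -1004642) = Add(Rational(305594088, 49), -1004642) = Rational(256366630, 49)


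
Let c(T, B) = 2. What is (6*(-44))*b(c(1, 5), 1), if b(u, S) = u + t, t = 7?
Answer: -2376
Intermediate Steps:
b(u, S) = 7 + u (b(u, S) = u + 7 = 7 + u)
(6*(-44))*b(c(1, 5), 1) = (6*(-44))*(7 + 2) = -264*9 = -2376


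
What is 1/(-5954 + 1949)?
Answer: -1/4005 ≈ -0.00024969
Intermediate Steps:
1/(-5954 + 1949) = 1/(-4005) = -1/4005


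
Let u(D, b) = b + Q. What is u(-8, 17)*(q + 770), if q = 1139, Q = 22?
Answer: 74451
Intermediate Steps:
u(D, b) = 22 + b (u(D, b) = b + 22 = 22 + b)
u(-8, 17)*(q + 770) = (22 + 17)*(1139 + 770) = 39*1909 = 74451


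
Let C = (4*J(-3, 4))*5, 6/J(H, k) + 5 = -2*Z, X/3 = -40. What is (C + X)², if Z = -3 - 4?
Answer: 102400/9 ≈ 11378.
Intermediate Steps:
Z = -7
X = -120 (X = 3*(-40) = -120)
J(H, k) = ⅔ (J(H, k) = 6/(-5 - 2*(-7)) = 6/(-5 + 14) = 6/9 = 6*(⅑) = ⅔)
C = 40/3 (C = (4*(⅔))*5 = (8/3)*5 = 40/3 ≈ 13.333)
(C + X)² = (40/3 - 120)² = (-320/3)² = 102400/9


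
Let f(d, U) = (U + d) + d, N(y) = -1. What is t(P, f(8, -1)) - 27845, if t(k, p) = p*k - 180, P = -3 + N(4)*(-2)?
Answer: -28040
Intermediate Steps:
f(d, U) = U + 2*d
P = -1 (P = -3 - 1*(-2) = -3 + 2 = -1)
t(k, p) = -180 + k*p (t(k, p) = k*p - 180 = -180 + k*p)
t(P, f(8, -1)) - 27845 = (-180 - (-1 + 2*8)) - 27845 = (-180 - (-1 + 16)) - 27845 = (-180 - 1*15) - 27845 = (-180 - 15) - 27845 = -195 - 27845 = -28040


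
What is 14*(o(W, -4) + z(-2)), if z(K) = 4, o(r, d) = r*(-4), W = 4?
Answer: -168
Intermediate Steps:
o(r, d) = -4*r
14*(o(W, -4) + z(-2)) = 14*(-4*4 + 4) = 14*(-16 + 4) = 14*(-12) = -168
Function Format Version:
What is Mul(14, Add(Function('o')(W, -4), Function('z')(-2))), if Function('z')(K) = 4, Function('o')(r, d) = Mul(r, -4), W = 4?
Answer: -168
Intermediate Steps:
Function('o')(r, d) = Mul(-4, r)
Mul(14, Add(Function('o')(W, -4), Function('z')(-2))) = Mul(14, Add(Mul(-4, 4), 4)) = Mul(14, Add(-16, 4)) = Mul(14, -12) = -168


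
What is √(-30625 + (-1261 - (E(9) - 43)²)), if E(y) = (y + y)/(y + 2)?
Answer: I*√4065231/11 ≈ 183.29*I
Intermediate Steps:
E(y) = 2*y/(2 + y) (E(y) = (2*y)/(2 + y) = 2*y/(2 + y))
√(-30625 + (-1261 - (E(9) - 43)²)) = √(-30625 + (-1261 - (2*9/(2 + 9) - 43)²)) = √(-30625 + (-1261 - (2*9/11 - 43)²)) = √(-30625 + (-1261 - (2*9*(1/11) - 43)²)) = √(-30625 + (-1261 - (18/11 - 43)²)) = √(-30625 + (-1261 - (-455/11)²)) = √(-30625 + (-1261 - 1*207025/121)) = √(-30625 + (-1261 - 207025/121)) = √(-30625 - 359606/121) = √(-4065231/121) = I*√4065231/11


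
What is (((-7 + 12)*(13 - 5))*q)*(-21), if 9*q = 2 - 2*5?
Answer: 2240/3 ≈ 746.67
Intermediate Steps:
q = -8/9 (q = (2 - 2*5)/9 = (2 - 10)/9 = (⅑)*(-8) = -8/9 ≈ -0.88889)
(((-7 + 12)*(13 - 5))*q)*(-21) = (((-7 + 12)*(13 - 5))*(-8/9))*(-21) = ((5*8)*(-8/9))*(-21) = (40*(-8/9))*(-21) = -320/9*(-21) = 2240/3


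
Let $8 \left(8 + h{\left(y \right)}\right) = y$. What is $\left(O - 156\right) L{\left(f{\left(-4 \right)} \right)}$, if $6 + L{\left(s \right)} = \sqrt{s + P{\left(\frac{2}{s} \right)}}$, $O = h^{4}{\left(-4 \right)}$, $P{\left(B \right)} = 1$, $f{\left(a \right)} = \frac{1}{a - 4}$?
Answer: $- \frac{243075}{8} + \frac{81025 \sqrt{14}}{64} \approx -25647.0$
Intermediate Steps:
$f{\left(a \right)} = \frac{1}{-4 + a}$
$h{\left(y \right)} = -8 + \frac{y}{8}$
$O = \frac{83521}{16}$ ($O = \left(-8 + \frac{1}{8} \left(-4\right)\right)^{4} = \left(-8 - \frac{1}{2}\right)^{4} = \left(- \frac{17}{2}\right)^{4} = \frac{83521}{16} \approx 5220.1$)
$L{\left(s \right)} = -6 + \sqrt{1 + s}$ ($L{\left(s \right)} = -6 + \sqrt{s + 1} = -6 + \sqrt{1 + s}$)
$\left(O - 156\right) L{\left(f{\left(-4 \right)} \right)} = \left(\frac{83521}{16} - 156\right) \left(-6 + \sqrt{1 + \frac{1}{-4 - 4}}\right) = \frac{81025 \left(-6 + \sqrt{1 + \frac{1}{-8}}\right)}{16} = \frac{81025 \left(-6 + \sqrt{1 - \frac{1}{8}}\right)}{16} = \frac{81025 \left(-6 + \sqrt{\frac{7}{8}}\right)}{16} = \frac{81025 \left(-6 + \frac{\sqrt{14}}{4}\right)}{16} = - \frac{243075}{8} + \frac{81025 \sqrt{14}}{64}$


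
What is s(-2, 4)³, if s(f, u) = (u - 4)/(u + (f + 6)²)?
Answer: 0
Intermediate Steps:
s(f, u) = (-4 + u)/(u + (6 + f)²)
s(-2, 4)³ = ((-4 + 4)/(4 + (6 - 2)²))³ = (0/(4 + 4²))³ = (0/(4 + 16))³ = (0/20)³ = ((1/20)*0)³ = 0³ = 0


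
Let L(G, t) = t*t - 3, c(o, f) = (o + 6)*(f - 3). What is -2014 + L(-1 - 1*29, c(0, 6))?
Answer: -1693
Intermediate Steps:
c(o, f) = (-3 + f)*(6 + o) (c(o, f) = (6 + o)*(-3 + f) = (-3 + f)*(6 + o))
L(G, t) = -3 + t² (L(G, t) = t² - 3 = -3 + t²)
-2014 + L(-1 - 1*29, c(0, 6)) = -2014 + (-3 + (-18 - 3*0 + 6*6 + 6*0)²) = -2014 + (-3 + (-18 + 0 + 36 + 0)²) = -2014 + (-3 + 18²) = -2014 + (-3 + 324) = -2014 + 321 = -1693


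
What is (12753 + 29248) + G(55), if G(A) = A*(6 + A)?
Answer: 45356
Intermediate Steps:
(12753 + 29248) + G(55) = (12753 + 29248) + 55*(6 + 55) = 42001 + 55*61 = 42001 + 3355 = 45356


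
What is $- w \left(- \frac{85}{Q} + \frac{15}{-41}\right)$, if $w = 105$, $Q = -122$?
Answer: $- \frac{173775}{5002} \approx -34.741$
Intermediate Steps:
$- w \left(- \frac{85}{Q} + \frac{15}{-41}\right) = - 105 \left(- \frac{85}{-122} + \frac{15}{-41}\right) = - 105 \left(\left(-85\right) \left(- \frac{1}{122}\right) + 15 \left(- \frac{1}{41}\right)\right) = - 105 \left(\frac{85}{122} - \frac{15}{41}\right) = - \frac{105 \cdot 1655}{5002} = \left(-1\right) \frac{173775}{5002} = - \frac{173775}{5002}$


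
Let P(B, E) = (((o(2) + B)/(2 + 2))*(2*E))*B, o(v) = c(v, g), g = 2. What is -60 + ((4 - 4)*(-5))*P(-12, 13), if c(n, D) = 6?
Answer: -60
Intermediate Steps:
o(v) = 6
P(B, E) = 2*B*E*(3/2 + B/4) (P(B, E) = (((6 + B)/(2 + 2))*(2*E))*B = (((6 + B)/4)*(2*E))*B = (((6 + B)*(¼))*(2*E))*B = ((3/2 + B/4)*(2*E))*B = (2*E*(3/2 + B/4))*B = 2*B*E*(3/2 + B/4))
-60 + ((4 - 4)*(-5))*P(-12, 13) = -60 + ((4 - 4)*(-5))*((½)*(-12)*13*(6 - 12)) = -60 + (0*(-5))*((½)*(-12)*13*(-6)) = -60 + 0*468 = -60 + 0 = -60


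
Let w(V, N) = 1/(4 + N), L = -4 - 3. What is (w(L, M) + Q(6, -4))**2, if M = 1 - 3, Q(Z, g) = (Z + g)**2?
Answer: 81/4 ≈ 20.250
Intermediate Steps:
M = -2
L = -7
(w(L, M) + Q(6, -4))**2 = (1/(4 - 2) + (6 - 4)**2)**2 = (1/2 + 2**2)**2 = (1/2 + 4)**2 = (9/2)**2 = 81/4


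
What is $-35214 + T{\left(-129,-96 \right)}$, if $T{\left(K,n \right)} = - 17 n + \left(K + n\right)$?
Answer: $-33807$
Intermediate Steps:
$T{\left(K,n \right)} = K - 16 n$
$-35214 + T{\left(-129,-96 \right)} = -35214 - -1407 = -35214 + \left(-129 + 1536\right) = -35214 + 1407 = -33807$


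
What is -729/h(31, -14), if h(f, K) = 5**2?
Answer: -729/25 ≈ -29.160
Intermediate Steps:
h(f, K) = 25
-729/h(31, -14) = -729/25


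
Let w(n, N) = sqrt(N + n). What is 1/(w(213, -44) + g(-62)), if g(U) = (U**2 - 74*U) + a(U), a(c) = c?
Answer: 1/8383 ≈ 0.00011929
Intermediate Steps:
g(U) = U**2 - 73*U (g(U) = (U**2 - 74*U) + U = U**2 - 73*U)
1/(w(213, -44) + g(-62)) = 1/(sqrt(-44 + 213) - 62*(-73 - 62)) = 1/(sqrt(169) - 62*(-135)) = 1/(13 + 8370) = 1/8383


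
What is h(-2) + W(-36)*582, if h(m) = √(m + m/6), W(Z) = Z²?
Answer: 754272 + I*√21/3 ≈ 7.5427e+5 + 1.5275*I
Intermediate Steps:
h(m) = √42*√m/6 (h(m) = √(m + m*(⅙)) = √(m + m/6) = √(7*m/6) = √42*√m/6)
h(-2) + W(-36)*582 = √42*√(-2)/6 + (-36)²*582 = √42*(I*√2)/6 + 1296*582 = I*√21/3 + 754272 = 754272 + I*√21/3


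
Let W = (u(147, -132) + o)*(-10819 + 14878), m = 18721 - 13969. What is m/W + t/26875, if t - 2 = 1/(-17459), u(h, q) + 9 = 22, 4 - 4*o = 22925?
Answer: -19116416069/146648496369375 ≈ -0.00013036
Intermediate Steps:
m = 4752
o = -22921/4 (o = 1 - ¼*22925 = 1 - 22925/4 = -22921/4 ≈ -5730.3)
u(h, q) = 13 (u(h, q) = -9 + 22 = 13)
W = -92825271/4 (W = (13 - 22921/4)*(-10819 + 14878) = -22869/4*4059 = -92825271/4 ≈ -2.3206e+7)
t = 34917/17459 (t = 2 + 1/(-17459) = 2 - 1/17459 = 34917/17459 ≈ 1.9999)
m/W + t/26875 = 4752/(-92825271/4) + (34917/17459)/26875 = 4752*(-4/92825271) + (34917/17459)*(1/26875) = -64/312543 + 34917/469210625 = -19116416069/146648496369375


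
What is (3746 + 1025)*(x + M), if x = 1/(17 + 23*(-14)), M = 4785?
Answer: 6962911904/305 ≈ 2.2829e+7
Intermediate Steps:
x = -1/305 (x = 1/(17 - 322) = 1/(-305) = -1/305 ≈ -0.0032787)
(3746 + 1025)*(x + M) = (3746 + 1025)*(-1/305 + 4785) = 4771*(1459424/305) = 6962911904/305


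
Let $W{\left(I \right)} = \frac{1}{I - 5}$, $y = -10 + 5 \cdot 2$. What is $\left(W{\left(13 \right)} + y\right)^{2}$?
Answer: $\frac{1}{64} \approx 0.015625$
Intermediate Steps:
$y = 0$ ($y = -10 + 10 = 0$)
$W{\left(I \right)} = \frac{1}{-5 + I}$
$\left(W{\left(13 \right)} + y\right)^{2} = \left(\frac{1}{-5 + 13} + 0\right)^{2} = \left(\frac{1}{8} + 0\right)^{2} = \left(\frac{1}{8}\right)^{2} = \frac{1}{64}$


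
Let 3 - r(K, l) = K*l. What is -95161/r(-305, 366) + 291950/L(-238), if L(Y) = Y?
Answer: -16306951334/13284327 ≈ -1227.5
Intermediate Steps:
r(K, l) = 3 - K*l
-95161/r(-305, 366) + 291950/L(-238) = -95161/(3 - 1*(-305)*366) + 291950/(-238) = -95161/(3 + 111630) + 291950*(-1/238) = -95161/111633 - 145975/119 = -16306951334/13284327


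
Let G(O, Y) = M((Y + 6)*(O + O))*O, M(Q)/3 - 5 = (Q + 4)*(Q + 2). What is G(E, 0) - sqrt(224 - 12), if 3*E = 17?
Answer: 85765 - 2*sqrt(53) ≈ 85751.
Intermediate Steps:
M(Q) = 15 + 3*(2 + Q)*(4 + Q) (M(Q) = 15 + 3*((Q + 4)*(Q + 2)) = 15 + 3*((4 + Q)*(2 + Q)) = 15 + 3*((2 + Q)*(4 + Q)) = 15 + 3*(2 + Q)*(4 + Q))
E = 17/3 (E = (1/3)*17 = 17/3 ≈ 5.6667)
G(O, Y) = O*(39 + 12*O**2*(6 + Y)**2 + 36*O*(6 + Y)) (G(O, Y) = (39 + 3*((Y + 6)*(O + O))**2 + 18*((Y + 6)*(O + O)))*O = (39 + 3*((6 + Y)*(2*O))**2 + 18*((6 + Y)*(2*O)))*O = (39 + 3*(2*O*(6 + Y))**2 + 18*(2*O*(6 + Y)))*O = (39 + 3*(4*O**2*(6 + Y)**2) + 36*O*(6 + Y))*O = (39 + 12*O**2*(6 + Y)**2 + 36*O*(6 + Y))*O = O*(39 + 12*O**2*(6 + Y)**2 + 36*O*(6 + Y)))
G(E, 0) - sqrt(224 - 12) = 3*(17/3)*(13 + 4*(17/3)**2*(6 + 0)**2 + 12*(17/3)*(6 + 0)) - sqrt(224 - 12) = 3*(17/3)*(13 + 4*(289/9)*6**2 + 12*(17/3)*6) - sqrt(212) = 3*(17/3)*(13 + 4*(289/9)*36 + 408) - 2*sqrt(53) = 3*(17/3)*(13 + 4624 + 408) - 2*sqrt(53) = 3*(17/3)*5045 - 2*sqrt(53) = 85765 - 2*sqrt(53)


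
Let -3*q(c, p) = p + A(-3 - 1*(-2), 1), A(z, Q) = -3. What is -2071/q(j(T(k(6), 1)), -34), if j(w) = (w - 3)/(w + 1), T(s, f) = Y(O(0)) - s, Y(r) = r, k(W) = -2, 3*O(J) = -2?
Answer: -6213/37 ≈ -167.92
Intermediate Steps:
O(J) = -⅔ (O(J) = (⅓)*(-2) = -⅔)
T(s, f) = -⅔ - s
j(w) = (-3 + w)/(1 + w)
q(c, p) = 1 - p/3 (q(c, p) = -(p - 3)/3 = -(-3 + p)/3 = 1 - p/3)
-2071/q(j(T(k(6), 1)), -34) = -2071/(1 - ⅓*(-34)) = -2071/(1 + 34/3) = -2071/37/3 = -2071*3/37 = -6213/37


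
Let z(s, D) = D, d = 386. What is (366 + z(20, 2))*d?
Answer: 142048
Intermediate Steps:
(366 + z(20, 2))*d = (366 + 2)*386 = 368*386 = 142048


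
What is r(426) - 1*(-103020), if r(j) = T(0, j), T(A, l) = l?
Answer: 103446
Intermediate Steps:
r(j) = j
r(426) - 1*(-103020) = 426 - 1*(-103020) = 426 + 103020 = 103446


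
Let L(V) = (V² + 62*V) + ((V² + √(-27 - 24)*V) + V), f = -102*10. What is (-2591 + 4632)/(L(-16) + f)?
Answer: -773539/577828 + 2041*I*√51/144457 ≈ -1.3387 + 0.1009*I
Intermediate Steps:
f = -1020
L(V) = 2*V² + 63*V + I*V*√51 (L(V) = (V² + 62*V) + ((V² + √(-51)*V) + V) = (V² + 62*V) + ((V² + (I*√51)*V) + V) = (V² + 62*V) + ((V² + I*V*√51) + V) = (V² + 62*V) + (V + V² + I*V*√51) = 2*V² + 63*V + I*V*√51)
(-2591 + 4632)/(L(-16) + f) = (-2591 + 4632)/(-16*(63 + 2*(-16) + I*√51) - 1020) = 2041/(-16*(63 - 32 + I*√51) - 1020) = 2041/(-16*(31 + I*√51) - 1020) = 2041/((-496 - 16*I*√51) - 1020) = 2041/(-1516 - 16*I*√51)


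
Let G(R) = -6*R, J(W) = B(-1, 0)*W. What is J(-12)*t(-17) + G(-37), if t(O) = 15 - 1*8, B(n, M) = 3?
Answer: -30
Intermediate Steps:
t(O) = 7 (t(O) = 15 - 8 = 7)
J(W) = 3*W
J(-12)*t(-17) + G(-37) = (3*(-12))*7 - 6*(-37) = -36*7 + 222 = -252 + 222 = -30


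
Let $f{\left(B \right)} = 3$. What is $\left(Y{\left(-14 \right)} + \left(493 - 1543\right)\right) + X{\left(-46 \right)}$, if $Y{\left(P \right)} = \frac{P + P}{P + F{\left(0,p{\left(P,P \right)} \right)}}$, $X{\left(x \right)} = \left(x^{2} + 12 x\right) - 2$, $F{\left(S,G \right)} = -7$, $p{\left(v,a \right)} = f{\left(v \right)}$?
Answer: $\frac{1540}{3} \approx 513.33$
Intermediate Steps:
$p{\left(v,a \right)} = 3$
$X{\left(x \right)} = -2 + x^{2} + 12 x$
$Y{\left(P \right)} = \frac{2 P}{-7 + P}$ ($Y{\left(P \right)} = \frac{P + P}{P - 7} = \frac{2 P}{-7 + P}$)
$\left(Y{\left(-14 \right)} + \left(493 - 1543\right)\right) + X{\left(-46 \right)} = \left(2 \left(-14\right) \frac{1}{-7 - 14} + \left(493 - 1543\right)\right) + \left(-2 + \left(-46\right)^{2} + 12 \left(-46\right)\right) = \left(2 \left(-14\right) \frac{1}{-21} - 1050\right) - -1562 = \left(2 \left(-14\right) \left(- \frac{1}{21}\right) - 1050\right) + 1562 = \left(\frac{4}{3} - 1050\right) + 1562 = - \frac{3146}{3} + 1562 = \frac{1540}{3}$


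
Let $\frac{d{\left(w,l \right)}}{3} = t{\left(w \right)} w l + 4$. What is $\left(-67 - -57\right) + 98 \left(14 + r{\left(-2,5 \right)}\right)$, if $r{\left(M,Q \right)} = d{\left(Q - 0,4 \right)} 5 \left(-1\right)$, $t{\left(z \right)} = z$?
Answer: $-151518$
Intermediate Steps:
$d{\left(w,l \right)} = 12 + 3 l w^{2}$ ($d{\left(w,l \right)} = 3 \left(w w l + 4\right) = 3 \left(w^{2} l + 4\right) = 3 \left(l w^{2} + 4\right) = 3 \left(4 + l w^{2}\right) = 12 + 3 l w^{2}$)
$r{\left(M,Q \right)} = -60 - 60 Q^{2}$ ($r{\left(M,Q \right)} = \left(12 + 3 \cdot 4 \left(Q - 0\right)^{2}\right) 5 \left(-1\right) = \left(12 + 3 \cdot 4 \left(Q + 0\right)^{2}\right) 5 \left(-1\right) = \left(12 + 3 \cdot 4 Q^{2}\right) 5 \left(-1\right) = \left(12 + 12 Q^{2}\right) 5 \left(-1\right) = \left(60 + 60 Q^{2}\right) \left(-1\right) = -60 - 60 Q^{2}$)
$\left(-67 - -57\right) + 98 \left(14 + r{\left(-2,5 \right)}\right) = \left(-67 - -57\right) + 98 \left(14 - \left(60 + 60 \cdot 5^{2}\right)\right) = \left(-67 + 57\right) + 98 \left(14 - 1560\right) = -10 + 98 \left(14 - 1560\right) = -10 + 98 \left(-1546\right) = -10 - 151508 = -151518$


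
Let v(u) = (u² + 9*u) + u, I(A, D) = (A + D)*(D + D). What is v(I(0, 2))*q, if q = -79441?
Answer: -11439504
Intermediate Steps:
I(A, D) = 2*D*(A + D) (I(A, D) = (A + D)*(2*D) = 2*D*(A + D))
v(u) = u² + 10*u
v(I(0, 2))*q = ((2*2*(0 + 2))*(10 + 2*2*(0 + 2)))*(-79441) = ((2*2*2)*(10 + 2*2*2))*(-79441) = (8*(10 + 8))*(-79441) = (8*18)*(-79441) = 144*(-79441) = -11439504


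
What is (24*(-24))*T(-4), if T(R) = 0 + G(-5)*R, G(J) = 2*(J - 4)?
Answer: -41472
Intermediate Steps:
G(J) = -8 + 2*J (G(J) = 2*(-4 + J) = -8 + 2*J)
T(R) = -18*R (T(R) = 0 + (-8 + 2*(-5))*R = 0 + (-8 - 10)*R = 0 - 18*R = -18*R)
(24*(-24))*T(-4) = (24*(-24))*(-18*(-4)) = -576*72 = -41472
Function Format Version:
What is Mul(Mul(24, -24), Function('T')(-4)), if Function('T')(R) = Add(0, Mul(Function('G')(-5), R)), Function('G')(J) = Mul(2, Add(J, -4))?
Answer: -41472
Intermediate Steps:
Function('G')(J) = Add(-8, Mul(2, J)) (Function('G')(J) = Mul(2, Add(-4, J)) = Add(-8, Mul(2, J)))
Function('T')(R) = Mul(-18, R) (Function('T')(R) = Add(0, Mul(Add(-8, Mul(2, -5)), R)) = Add(0, Mul(Add(-8, -10), R)) = Add(0, Mul(-18, R)) = Mul(-18, R))
Mul(Mul(24, -24), Function('T')(-4)) = Mul(Mul(24, -24), Mul(-18, -4)) = Mul(-576, 72) = -41472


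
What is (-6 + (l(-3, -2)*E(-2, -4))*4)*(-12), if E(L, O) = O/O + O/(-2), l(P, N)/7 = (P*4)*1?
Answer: 12168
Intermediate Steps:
l(P, N) = 28*P (l(P, N) = 7*((P*4)*1) = 7*((4*P)*1) = 7*(4*P) = 28*P)
E(L, O) = 1 - O/2 (E(L, O) = 1 + O*(-1/2) = 1 - O/2)
(-6 + (l(-3, -2)*E(-2, -4))*4)*(-12) = (-6 + ((28*(-3))*(1 - 1/2*(-4)))*4)*(-12) = (-6 - 84*(1 + 2)*4)*(-12) = (-6 - 84*3*4)*(-12) = (-6 - 252*4)*(-12) = (-6 - 1008)*(-12) = -1014*(-12) = 12168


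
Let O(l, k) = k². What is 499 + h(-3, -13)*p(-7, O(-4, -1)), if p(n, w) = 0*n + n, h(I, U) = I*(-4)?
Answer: 415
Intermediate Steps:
h(I, U) = -4*I
p(n, w) = n (p(n, w) = 0 + n = n)
499 + h(-3, -13)*p(-7, O(-4, -1)) = 499 - 4*(-3)*(-7) = 499 + 12*(-7) = 499 - 84 = 415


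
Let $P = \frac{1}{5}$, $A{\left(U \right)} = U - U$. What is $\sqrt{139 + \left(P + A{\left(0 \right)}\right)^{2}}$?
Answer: $\frac{2 \sqrt{869}}{5} \approx 11.792$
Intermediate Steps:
$A{\left(U \right)} = 0$
$P = \frac{1}{5} \approx 0.2$
$\sqrt{139 + \left(P + A{\left(0 \right)}\right)^{2}} = \sqrt{139 + \left(\frac{1}{5} + 0\right)^{2}} = \sqrt{139 + \left(\frac{1}{5}\right)^{2}} = \sqrt{139 + \frac{1}{25}} = \sqrt{\frac{3476}{25}} = \frac{2 \sqrt{869}}{5}$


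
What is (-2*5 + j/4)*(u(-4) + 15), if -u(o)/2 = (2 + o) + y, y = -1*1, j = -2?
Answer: -441/2 ≈ -220.50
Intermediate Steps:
y = -1
u(o) = -2 - 2*o (u(o) = -2*((2 + o) - 1) = -2*(1 + o) = -2 - 2*o)
(-2*5 + j/4)*(u(-4) + 15) = (-2*5 - 2/4)*((-2 - 2*(-4)) + 15) = (-10 - 2*¼)*((-2 + 8) + 15) = (-10 - ½)*(6 + 15) = -21/2*21 = -441/2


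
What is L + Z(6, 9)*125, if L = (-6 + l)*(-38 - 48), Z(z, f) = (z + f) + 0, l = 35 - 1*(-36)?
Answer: -3715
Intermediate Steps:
l = 71 (l = 35 + 36 = 71)
Z(z, f) = f + z (Z(z, f) = (f + z) + 0 = f + z)
L = -5590 (L = (-6 + 71)*(-38 - 48) = 65*(-86) = -5590)
L + Z(6, 9)*125 = -5590 + (9 + 6)*125 = -5590 + 15*125 = -5590 + 1875 = -3715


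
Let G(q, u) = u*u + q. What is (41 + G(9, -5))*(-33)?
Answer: -2475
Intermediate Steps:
G(q, u) = q + u**2 (G(q, u) = u**2 + q = q + u**2)
(41 + G(9, -5))*(-33) = (41 + (9 + (-5)**2))*(-33) = (41 + (9 + 25))*(-33) = (41 + 34)*(-33) = 75*(-33) = -2475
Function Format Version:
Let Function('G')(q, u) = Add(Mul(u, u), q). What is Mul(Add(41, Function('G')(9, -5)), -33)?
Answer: -2475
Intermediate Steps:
Function('G')(q, u) = Add(q, Pow(u, 2)) (Function('G')(q, u) = Add(Pow(u, 2), q) = Add(q, Pow(u, 2)))
Mul(Add(41, Function('G')(9, -5)), -33) = Mul(Add(41, Add(9, Pow(-5, 2))), -33) = Mul(Add(41, Add(9, 25)), -33) = Mul(Add(41, 34), -33) = Mul(75, -33) = -2475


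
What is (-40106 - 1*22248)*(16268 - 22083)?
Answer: 362588510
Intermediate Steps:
(-40106 - 1*22248)*(16268 - 22083) = (-40106 - 22248)*(-5815) = -62354*(-5815) = 362588510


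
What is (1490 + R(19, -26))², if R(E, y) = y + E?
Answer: 2199289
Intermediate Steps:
R(E, y) = E + y
(1490 + R(19, -26))² = (1490 + (19 - 26))² = (1490 - 7)² = 1483² = 2199289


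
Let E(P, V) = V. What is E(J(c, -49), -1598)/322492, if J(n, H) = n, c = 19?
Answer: -799/161246 ≈ -0.0049552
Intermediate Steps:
E(J(c, -49), -1598)/322492 = -1598/322492 = -1598*1/322492 = -799/161246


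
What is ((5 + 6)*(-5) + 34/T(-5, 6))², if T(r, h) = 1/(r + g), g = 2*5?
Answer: 13225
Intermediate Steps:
g = 10
T(r, h) = 1/(10 + r) (T(r, h) = 1/(r + 10) = 1/(10 + r))
((5 + 6)*(-5) + 34/T(-5, 6))² = ((5 + 6)*(-5) + 34/(1/(10 - 5)))² = (11*(-5) + 34/(1/5))² = (-55 + 34/(⅕))² = (-55 + 34*5)² = (-55 + 170)² = 115² = 13225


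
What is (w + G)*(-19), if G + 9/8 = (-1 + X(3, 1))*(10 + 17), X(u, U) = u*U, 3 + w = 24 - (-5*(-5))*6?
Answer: 11571/8 ≈ 1446.4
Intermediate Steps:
w = -129 (w = -3 + (24 - (-5*(-5))*6) = -3 + (24 - 25*6) = -3 + (24 - 1*150) = -3 + (24 - 150) = -3 - 126 = -129)
X(u, U) = U*u
G = 423/8 (G = -9/8 + (-1 + 1*3)*(10 + 17) = -9/8 + (-1 + 3)*27 = -9/8 + 2*27 = -9/8 + 54 = 423/8 ≈ 52.875)
(w + G)*(-19) = (-129 + 423/8)*(-19) = -609/8*(-19) = 11571/8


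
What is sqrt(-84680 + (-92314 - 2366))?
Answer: 4*I*sqrt(11210) ≈ 423.51*I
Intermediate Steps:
sqrt(-84680 + (-92314 - 2366)) = sqrt(-84680 - 94680) = sqrt(-179360) = 4*I*sqrt(11210)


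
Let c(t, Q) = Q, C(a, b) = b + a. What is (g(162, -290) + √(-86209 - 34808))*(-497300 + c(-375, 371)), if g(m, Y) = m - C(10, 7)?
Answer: -72054705 - 496929*I*√121017 ≈ -7.2055e+7 - 1.7287e+8*I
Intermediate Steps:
C(a, b) = a + b
g(m, Y) = -17 + m (g(m, Y) = m - (10 + 7) = m - 1*17 = m - 17 = -17 + m)
(g(162, -290) + √(-86209 - 34808))*(-497300 + c(-375, 371)) = ((-17 + 162) + √(-86209 - 34808))*(-497300 + 371) = (145 + √(-121017))*(-496929) = (145 + I*√121017)*(-496929) = -72054705 - 496929*I*√121017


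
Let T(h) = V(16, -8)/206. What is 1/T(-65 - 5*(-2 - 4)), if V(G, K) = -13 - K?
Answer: -206/5 ≈ -41.200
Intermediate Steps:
T(h) = -5/206 (T(h) = (-13 - 1*(-8))/206 = (-13 + 8)*(1/206) = -5*1/206 = -5/206)
1/T(-65 - 5*(-2 - 4)) = 1/(-5/206) = -206/5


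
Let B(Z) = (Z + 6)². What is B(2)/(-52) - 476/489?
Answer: -14012/6357 ≈ -2.2042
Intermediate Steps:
B(Z) = (6 + Z)²
B(2)/(-52) - 476/489 = (6 + 2)²/(-52) - 476/489 = 8²*(-1/52) - 476*1/489 = 64*(-1/52) - 476/489 = -16/13 - 476/489 = -14012/6357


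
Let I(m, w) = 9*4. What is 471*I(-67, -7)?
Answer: 16956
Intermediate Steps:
I(m, w) = 36
471*I(-67, -7) = 471*36 = 16956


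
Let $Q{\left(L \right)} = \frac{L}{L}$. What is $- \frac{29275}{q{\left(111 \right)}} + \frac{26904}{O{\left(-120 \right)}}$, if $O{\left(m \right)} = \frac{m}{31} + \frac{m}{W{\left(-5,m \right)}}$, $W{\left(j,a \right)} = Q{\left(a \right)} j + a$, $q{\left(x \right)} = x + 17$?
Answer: $- \frac{56977525}{6016} \approx -9471.0$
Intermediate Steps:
$Q{\left(L \right)} = 1$
$q{\left(x \right)} = 17 + x$
$W{\left(j,a \right)} = a + j$ ($W{\left(j,a \right)} = 1 j + a = j + a = a + j$)
$O{\left(m \right)} = \frac{m}{31} + \frac{m}{-5 + m}$ ($O{\left(m \right)} = \frac{m}{31} + \frac{m}{m - 5} = m \frac{1}{31} + \frac{m}{-5 + m} = \frac{m}{31} + \frac{m}{-5 + m}$)
$- \frac{29275}{q{\left(111 \right)}} + \frac{26904}{O{\left(-120 \right)}} = - \frac{29275}{17 + 111} + \frac{26904}{\frac{1}{31} \left(-120\right) \frac{1}{-5 - 120} \left(26 - 120\right)} = - \frac{29275}{128} + \frac{26904}{\frac{1}{31} \left(-120\right) \frac{1}{-125} \left(-94\right)} = \left(-29275\right) \frac{1}{128} + \frac{26904}{\frac{1}{31} \left(-120\right) \left(- \frac{1}{125}\right) \left(-94\right)} = - \frac{29275}{128} + \frac{26904}{- \frac{2256}{775}} = - \frac{29275}{128} + 26904 \left(- \frac{775}{2256}\right) = - \frac{29275}{128} - \frac{868775}{94} = - \frac{56977525}{6016}$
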